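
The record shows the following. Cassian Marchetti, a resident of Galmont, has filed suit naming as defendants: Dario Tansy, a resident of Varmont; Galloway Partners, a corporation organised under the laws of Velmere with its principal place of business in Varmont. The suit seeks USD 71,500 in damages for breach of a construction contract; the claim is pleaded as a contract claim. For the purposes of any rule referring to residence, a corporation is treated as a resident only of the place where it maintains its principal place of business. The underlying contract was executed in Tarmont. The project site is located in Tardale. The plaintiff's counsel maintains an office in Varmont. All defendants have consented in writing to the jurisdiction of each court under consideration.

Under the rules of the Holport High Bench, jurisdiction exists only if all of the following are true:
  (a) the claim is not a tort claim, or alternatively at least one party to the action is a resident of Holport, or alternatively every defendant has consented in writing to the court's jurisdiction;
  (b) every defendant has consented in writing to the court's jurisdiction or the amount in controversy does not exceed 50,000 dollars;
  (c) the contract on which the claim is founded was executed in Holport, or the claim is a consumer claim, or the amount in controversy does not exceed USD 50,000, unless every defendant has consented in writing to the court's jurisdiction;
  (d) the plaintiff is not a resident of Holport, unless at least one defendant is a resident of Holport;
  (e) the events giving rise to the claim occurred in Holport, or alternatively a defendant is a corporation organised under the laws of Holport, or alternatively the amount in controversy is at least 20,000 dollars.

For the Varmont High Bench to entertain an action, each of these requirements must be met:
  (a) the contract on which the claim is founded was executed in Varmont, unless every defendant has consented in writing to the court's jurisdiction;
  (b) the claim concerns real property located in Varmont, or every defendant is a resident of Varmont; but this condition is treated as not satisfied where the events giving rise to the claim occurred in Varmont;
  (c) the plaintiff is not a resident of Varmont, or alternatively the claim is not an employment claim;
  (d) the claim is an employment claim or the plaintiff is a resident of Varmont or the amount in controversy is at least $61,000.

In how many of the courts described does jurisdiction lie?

The Holport High Bench:
  (a) The claim is a contract claim, not a tort claim, so one alternative holds. Satisfied.
  (b) Every defendant has filed written consent, so one alternative holds. Condition met.
  (c) The contract was executed in Tarmont, not Holport; the claim is a contract claim, not a consumer claim; the amount in controversy is USD 71,500, above the 50,000 dollars ceiling — none of the alternatives is met. However, every defendant has filed written consent, so the 'unless' proviso supplies this condition. Condition met.
  (d) The plaintiff resides in Galmont, which is not Holport. Condition met.
  (e) The amount in controversy is 71,500 dollars, which meets the USD 20,000 floor — that alternative is enough. Condition met.
  → Jurisdiction lies.
The Varmont High Bench:
  (a) The contract was executed in Tarmont, not Varmont. The proviso rescues it, though: every defendant has filed written consent. Condition met.
  (b) The defendants reside as follows — Dario Tansy in Varmont, Galloway Partners in Varmont — all in Varmont — that alternative is enough. The carve-out does not apply: the operative events occurred in Tardale, not Varmont. Condition met.
  (c) The plaintiff resides in Galmont, which is not Varmont, so this disjunct is met. Satisfied.
  (d) The amount in controversy is 71,500 dollars, which meets the USD 61,000 floor, so one alternative holds. Met.
  → Jurisdiction lies.
Courts with jurisdiction: the Holport High Bench, the Varmont High Bench — 2 in total.

2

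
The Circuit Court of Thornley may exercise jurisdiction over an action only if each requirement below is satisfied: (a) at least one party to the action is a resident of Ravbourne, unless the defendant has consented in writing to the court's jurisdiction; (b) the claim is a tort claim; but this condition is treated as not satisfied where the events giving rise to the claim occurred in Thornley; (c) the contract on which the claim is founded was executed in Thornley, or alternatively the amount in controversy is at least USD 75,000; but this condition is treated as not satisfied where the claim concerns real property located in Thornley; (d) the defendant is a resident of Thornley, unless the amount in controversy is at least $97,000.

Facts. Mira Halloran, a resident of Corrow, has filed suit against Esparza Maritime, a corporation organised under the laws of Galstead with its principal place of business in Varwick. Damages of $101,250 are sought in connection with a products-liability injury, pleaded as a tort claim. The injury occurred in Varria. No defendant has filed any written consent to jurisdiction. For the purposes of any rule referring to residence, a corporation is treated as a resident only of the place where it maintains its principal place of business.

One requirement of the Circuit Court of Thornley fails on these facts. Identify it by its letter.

(a)

The Circuit Court of Thornley:
  (a) No party resides in Ravbourne. Nor does the 'unless' clause help: no such written consent has been filed. Fails.
  (b) The claim is a tort claim. The exception is not triggered, since the operative events occurred in Varria, not Thornley. Met.
  (c) The amount in controversy is $101,250, which meets the USD 75,000 floor, so one alternative holds. And the carve-out is inapplicable — the claim does not concern real property. Condition met.
  (d) The defendant resides in Varwick, not Thornley. The proviso rescues it, though: the amount in controversy is 101,250 dollars, which meets the USD 97,000 floor. Satisfied.
Only condition (a) fails.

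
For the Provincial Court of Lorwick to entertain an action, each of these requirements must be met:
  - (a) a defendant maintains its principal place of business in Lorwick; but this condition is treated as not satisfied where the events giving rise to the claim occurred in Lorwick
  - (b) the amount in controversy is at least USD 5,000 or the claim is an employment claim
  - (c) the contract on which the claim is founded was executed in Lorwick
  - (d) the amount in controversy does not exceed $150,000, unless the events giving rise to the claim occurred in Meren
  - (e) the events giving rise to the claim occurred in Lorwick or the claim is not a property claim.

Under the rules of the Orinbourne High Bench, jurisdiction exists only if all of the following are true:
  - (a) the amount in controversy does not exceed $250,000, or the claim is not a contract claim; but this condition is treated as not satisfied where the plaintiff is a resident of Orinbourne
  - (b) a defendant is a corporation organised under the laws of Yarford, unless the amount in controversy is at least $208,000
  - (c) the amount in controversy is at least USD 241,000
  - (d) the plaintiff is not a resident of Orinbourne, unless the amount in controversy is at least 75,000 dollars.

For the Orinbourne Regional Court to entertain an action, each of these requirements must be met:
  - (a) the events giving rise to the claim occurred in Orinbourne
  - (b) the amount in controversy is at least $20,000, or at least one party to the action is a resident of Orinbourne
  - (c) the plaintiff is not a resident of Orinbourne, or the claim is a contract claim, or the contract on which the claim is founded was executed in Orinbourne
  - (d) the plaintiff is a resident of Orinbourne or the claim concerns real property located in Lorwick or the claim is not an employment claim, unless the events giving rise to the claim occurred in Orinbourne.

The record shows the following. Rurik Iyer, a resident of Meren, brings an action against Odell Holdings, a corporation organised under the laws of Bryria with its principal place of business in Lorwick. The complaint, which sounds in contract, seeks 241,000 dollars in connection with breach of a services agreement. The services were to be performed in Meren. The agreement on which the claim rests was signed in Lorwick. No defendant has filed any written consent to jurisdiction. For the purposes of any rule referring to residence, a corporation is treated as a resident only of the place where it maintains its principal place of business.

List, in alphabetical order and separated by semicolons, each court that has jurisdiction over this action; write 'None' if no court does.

the Orinbourne High Bench; the Provincial Court of Lorwick

The Provincial Court of Lorwick:
  (a) Odell Holdings has its principal place of business in Lorwick. And the carve-out is inapplicable — the operative events occurred in Meren, not Lorwick. Condition met.
  (b) The amount in controversy is 241,000 dollars, which meets the USD 5,000 floor, so one alternative holds. Met.
  (c) The contract was executed in Lorwick. Satisfied.
  (d) The amount in controversy is 241,000 dollars, above the $150,000 ceiling. However, the operative events occurred in Meren, so the 'unless' proviso supplies this condition. Condition met.
  (e) The claim is a contract claim, not a property claim, which satisfies one of the alternatives. Satisfied.
  → Every requirement is satisfied — jurisdiction.
The Orinbourne High Bench:
  (a) The amount in controversy is 241,000 dollars, within the 250,000 dollars ceiling, which satisfies one of the alternatives. The carve-out does not apply: the plaintiff resides in Meren, not Orinbourne. Satisfied.
  (b) The corporate defendant(s) are organised in Bryria, not Yarford. However, the amount in controversy is 241,000 dollars, which meets the USD 208,000 floor, so the 'unless' proviso supplies this condition. Met.
  (c) The amount in controversy is 241,000 dollars, which meets the 241,000 dollars floor. Condition met.
  (d) The plaintiff resides in Meren, which is not Orinbourne. Condition met.
  → Every requirement is satisfied — jurisdiction.
The Orinbourne Regional Court:
  (a) The operative events occurred in Meren, not Orinbourne. Fails.
  (b) The amount in controversy is 241,000 dollars, which meets the USD 20,000 floor — that alternative is enough. Met.
  (c) The plaintiff resides in Meren, which is not Orinbourne — that alternative is enough. Met.
  (d) The claim is a contract claim, not an employment claim — that alternative is enough. Met.
  → The court lacks jurisdiction.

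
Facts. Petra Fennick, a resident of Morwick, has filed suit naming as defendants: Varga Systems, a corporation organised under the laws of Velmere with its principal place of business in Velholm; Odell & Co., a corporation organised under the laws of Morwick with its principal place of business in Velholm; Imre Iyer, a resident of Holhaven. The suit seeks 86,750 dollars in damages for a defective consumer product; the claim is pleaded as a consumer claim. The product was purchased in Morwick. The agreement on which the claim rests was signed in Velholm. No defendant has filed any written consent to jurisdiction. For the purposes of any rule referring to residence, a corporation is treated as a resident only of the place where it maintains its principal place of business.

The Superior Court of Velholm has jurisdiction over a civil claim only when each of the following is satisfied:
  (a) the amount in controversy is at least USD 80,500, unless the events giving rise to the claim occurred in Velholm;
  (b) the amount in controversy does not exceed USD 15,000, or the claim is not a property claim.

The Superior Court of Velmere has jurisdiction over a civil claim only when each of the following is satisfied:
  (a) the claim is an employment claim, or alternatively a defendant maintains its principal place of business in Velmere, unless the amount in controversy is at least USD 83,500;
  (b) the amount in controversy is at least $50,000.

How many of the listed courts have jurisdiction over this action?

2

The Superior Court of Velholm:
  (a) The amount in controversy is $86,750, which meets the USD 80,500 floor. Met.
  (b) The claim is a consumer claim, not a property claim, which satisfies one of the alternatives. Condition met.
  → Jurisdiction lies.
The Superior Court of Velmere:
  (a) The claim is a consumer claim, not an employment claim; the corporate defendant(s) have their principal place of business in Velholm, not Velmere — no alternative holds. However, the amount in controversy is USD 86,750, which meets the $83,500 floor, so the 'unless' proviso supplies this condition. Condition met.
  (b) The amount in controversy is 86,750 dollars, which meets the $50,000 floor. Met.
  → All conditions met; jurisdiction exists.
Courts with jurisdiction: the Superior Court of Velholm, the Superior Court of Velmere — 2 in total.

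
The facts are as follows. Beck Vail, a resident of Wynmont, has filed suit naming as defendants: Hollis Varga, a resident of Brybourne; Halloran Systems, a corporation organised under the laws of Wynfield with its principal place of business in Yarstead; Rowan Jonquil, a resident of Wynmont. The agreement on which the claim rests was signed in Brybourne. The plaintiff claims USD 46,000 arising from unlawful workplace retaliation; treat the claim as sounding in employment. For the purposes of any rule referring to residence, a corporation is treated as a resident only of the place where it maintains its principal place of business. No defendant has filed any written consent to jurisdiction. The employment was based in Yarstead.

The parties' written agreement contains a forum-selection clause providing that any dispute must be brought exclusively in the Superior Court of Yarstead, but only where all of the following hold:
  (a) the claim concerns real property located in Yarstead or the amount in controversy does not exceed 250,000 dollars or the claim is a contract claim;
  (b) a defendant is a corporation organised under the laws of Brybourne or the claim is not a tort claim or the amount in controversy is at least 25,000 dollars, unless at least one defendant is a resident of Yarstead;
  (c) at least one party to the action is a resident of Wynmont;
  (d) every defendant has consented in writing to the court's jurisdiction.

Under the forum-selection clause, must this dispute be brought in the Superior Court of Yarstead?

No

The Superior Court of Yarstead:
  (a) The amount in controversy is USD 46,000, within the USD 250,000 ceiling, so this disjunct is met. Met.
  (b) The claim is an employment claim, not a tort claim, so this disjunct is met. Condition met.
  (c) Beck Vail resides in Wynmont. Condition met.
  (d) No such written consent has been filed. Not satisfied.
  → Forum clause is not triggered.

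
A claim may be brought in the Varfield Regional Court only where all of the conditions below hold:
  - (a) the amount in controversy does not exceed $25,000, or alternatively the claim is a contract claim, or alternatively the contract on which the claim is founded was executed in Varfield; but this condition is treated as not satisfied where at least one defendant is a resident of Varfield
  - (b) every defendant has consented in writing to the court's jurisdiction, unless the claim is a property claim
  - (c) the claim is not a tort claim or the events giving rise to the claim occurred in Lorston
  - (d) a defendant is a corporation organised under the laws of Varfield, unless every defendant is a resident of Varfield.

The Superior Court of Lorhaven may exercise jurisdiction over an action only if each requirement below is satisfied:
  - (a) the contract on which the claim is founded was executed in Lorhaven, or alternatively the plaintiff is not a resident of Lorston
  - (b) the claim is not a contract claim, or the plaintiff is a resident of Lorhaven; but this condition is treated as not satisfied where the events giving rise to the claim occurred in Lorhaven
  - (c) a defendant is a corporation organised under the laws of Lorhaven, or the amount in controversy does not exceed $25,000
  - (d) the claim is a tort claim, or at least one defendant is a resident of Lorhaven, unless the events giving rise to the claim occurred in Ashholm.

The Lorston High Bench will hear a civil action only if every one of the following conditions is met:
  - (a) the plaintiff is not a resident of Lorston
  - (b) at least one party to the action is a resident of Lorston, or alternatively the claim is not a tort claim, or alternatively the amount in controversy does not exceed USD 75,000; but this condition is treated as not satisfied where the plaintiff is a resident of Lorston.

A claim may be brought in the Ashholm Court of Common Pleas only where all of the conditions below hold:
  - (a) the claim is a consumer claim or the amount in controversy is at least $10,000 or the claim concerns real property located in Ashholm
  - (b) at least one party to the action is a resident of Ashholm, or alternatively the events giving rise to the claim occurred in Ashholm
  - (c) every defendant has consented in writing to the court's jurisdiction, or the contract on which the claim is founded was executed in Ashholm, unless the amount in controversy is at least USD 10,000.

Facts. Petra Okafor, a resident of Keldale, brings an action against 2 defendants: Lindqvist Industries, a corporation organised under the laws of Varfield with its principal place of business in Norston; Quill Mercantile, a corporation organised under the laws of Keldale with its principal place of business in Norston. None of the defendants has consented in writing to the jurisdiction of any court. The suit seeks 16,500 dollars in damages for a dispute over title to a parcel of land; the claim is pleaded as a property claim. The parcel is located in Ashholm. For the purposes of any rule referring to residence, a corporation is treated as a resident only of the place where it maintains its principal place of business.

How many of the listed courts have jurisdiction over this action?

The Varfield Regional Court:
  (a) The amount in controversy is 16,500 dollars, within the 25,000 dollars ceiling, so this disjunct is met. And the carve-out is inapplicable — no defendant resides in Varfield (they reside in Norston, Norston). Condition met.
  (b) No such written consent has been filed. However, the claim is a property claim, so the 'unless' proviso supplies this condition. Met.
  (c) The claim is a property claim, not a tort claim, which satisfies one of the alternatives. Met.
  (d) Lindqvist Industries is organised under the laws of Varfield. Satisfied.
  → The court has jurisdiction.
The Superior Court of Lorhaven:
  (a) The plaintiff resides in Keldale, which is not Lorston, which satisfies one of the alternatives. Met.
  (b) The claim is a property claim, not a contract claim, which satisfies one of the alternatives. The exception is not triggered, since the operative events occurred in Ashholm, not Lorhaven. Satisfied.
  (c) The amount in controversy is $16,500, within the $25,000 ceiling, which satisfies one of the alternatives. Condition met.
  (d) The claim is a property claim, not a tort claim; no defendant resides in Lorhaven (they reside in Norston, Norston) — every alternative fails. The proviso rescues it, though: the operative events occurred in Ashholm. Condition met.
  → The court has jurisdiction.
The Lorston High Bench:
  (a) The plaintiff resides in Keldale, which is not Lorston. Condition met.
  (b) The claim is a property claim, not a tort claim, so this disjunct is met. The carve-out does not apply: the plaintiff resides in Keldale, not Lorston. Satisfied.
  → The court has jurisdiction.
The Ashholm Court of Common Pleas:
  (a) The amount in controversy is 16,500 dollars, which meets the USD 10,000 floor, which satisfies one of the alternatives. Satisfied.
  (b) The operative events occurred in Ashholm, so this disjunct is met. Satisfied.
  (c) No such written consent has been filed; no contract (and hence no place of execution) is alleged — none of the alternatives is met. However, the amount in controversy is USD 16,500, which meets the 10,000 dollars floor, so the 'unless' proviso supplies this condition. Satisfied.
  → All conditions met; jurisdiction exists.
Courts with jurisdiction: the Varfield Regional Court, the Superior Court of Lorhaven, the Lorston High Bench, the Ashholm Court of Common Pleas — 4 in total.

4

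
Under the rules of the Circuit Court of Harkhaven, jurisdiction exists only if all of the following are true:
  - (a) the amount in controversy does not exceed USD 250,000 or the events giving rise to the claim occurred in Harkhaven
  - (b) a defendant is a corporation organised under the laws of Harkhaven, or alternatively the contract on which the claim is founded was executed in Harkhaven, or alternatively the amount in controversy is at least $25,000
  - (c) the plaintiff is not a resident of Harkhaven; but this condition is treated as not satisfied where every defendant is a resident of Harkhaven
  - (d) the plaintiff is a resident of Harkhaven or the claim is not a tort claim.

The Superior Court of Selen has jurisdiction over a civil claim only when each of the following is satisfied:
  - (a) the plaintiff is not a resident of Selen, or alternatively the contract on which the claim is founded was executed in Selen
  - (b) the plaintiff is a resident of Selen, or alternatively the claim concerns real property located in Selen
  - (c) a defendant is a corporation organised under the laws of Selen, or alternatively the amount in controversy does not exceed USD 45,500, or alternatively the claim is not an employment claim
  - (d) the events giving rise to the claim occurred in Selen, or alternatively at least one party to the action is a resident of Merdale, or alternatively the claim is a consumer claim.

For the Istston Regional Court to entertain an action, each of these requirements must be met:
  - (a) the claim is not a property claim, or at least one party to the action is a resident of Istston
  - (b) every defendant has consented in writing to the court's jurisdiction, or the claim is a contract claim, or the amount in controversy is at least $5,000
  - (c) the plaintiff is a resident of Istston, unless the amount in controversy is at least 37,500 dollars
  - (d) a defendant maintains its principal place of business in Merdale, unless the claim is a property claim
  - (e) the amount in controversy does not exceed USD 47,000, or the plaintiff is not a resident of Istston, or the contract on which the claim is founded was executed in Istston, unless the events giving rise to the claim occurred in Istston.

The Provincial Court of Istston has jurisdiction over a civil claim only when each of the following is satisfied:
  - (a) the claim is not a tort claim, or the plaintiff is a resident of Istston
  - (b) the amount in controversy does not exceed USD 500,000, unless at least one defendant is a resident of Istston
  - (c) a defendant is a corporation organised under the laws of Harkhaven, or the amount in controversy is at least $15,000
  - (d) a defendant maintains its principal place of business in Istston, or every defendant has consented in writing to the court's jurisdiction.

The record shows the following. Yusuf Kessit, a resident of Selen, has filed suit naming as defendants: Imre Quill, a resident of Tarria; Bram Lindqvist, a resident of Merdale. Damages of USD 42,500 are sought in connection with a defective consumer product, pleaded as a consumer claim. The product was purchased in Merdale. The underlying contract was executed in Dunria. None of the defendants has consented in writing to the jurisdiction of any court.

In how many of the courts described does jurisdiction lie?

1

The Circuit Court of Harkhaven:
  (a) The amount in controversy is USD 42,500, within the $250,000 ceiling, so this disjunct is met. Condition met.
  (b) The amount in controversy is $42,500, which meets the 25,000 dollars floor — that alternative is enough. Satisfied.
  (c) The plaintiff resides in Selen, which is not Harkhaven. The carve-out does not apply: the defendants reside as follows — Imre Quill in Tarria, Bram Lindqvist in Merdale — not all in Harkhaven. Satisfied.
  (d) The claim is a consumer claim, not a tort claim, so this disjunct is met. Condition met.
  → All conditions met; jurisdiction exists.
The Superior Court of Selen:
  (a) The plaintiff resides in Selen; the contract was executed in Dunria, not Selen — no alternative holds. Fails.
  (b) The plaintiff resides in Selen, so this disjunct is met. Satisfied.
  (c) The amount in controversy is 42,500 dollars, within the 45,500 dollars ceiling — that alternative is enough. Met.
  (d) Bram Lindqvist resides in Merdale, so one alternative holds. Met.
  → The court lacks jurisdiction.
The Istston Regional Court:
  (a) The claim is a consumer claim, not a property claim — that alternative is enough. Satisfied.
  (b) The amount in controversy is 42,500 dollars, which meets the USD 5,000 floor, so this disjunct is met. Met.
  (c) The plaintiff resides in Selen, not Istston. However, the amount in controversy is USD 42,500, which meets the 37,500 dollars floor, so the 'unless' proviso supplies this condition. Condition met.
  (d) No defendant is a corporation. Nor does the 'unless' clause help: the claim is a consumer claim, not a property claim. Not satisfied.
  (e) The amount in controversy is $42,500, within the $47,000 ceiling, which satisfies one of the alternatives. Condition met.
  → Not every requirement is met — no jurisdiction.
The Provincial Court of Istston:
  (a) The claim is a consumer claim, not a tort claim, so one alternative holds. Met.
  (b) The amount in controversy is $42,500, within the 500,000 dollars ceiling. Condition met.
  (c) The amount in controversy is $42,500, which meets the $15,000 floor — that alternative is enough. Met.
  (d) No defendant is a corporation; no such written consent has been filed — none of the alternatives is met. Not satisfied.
  → The court lacks jurisdiction.
Courts with jurisdiction: the Circuit Court of Harkhaven — 1 in total.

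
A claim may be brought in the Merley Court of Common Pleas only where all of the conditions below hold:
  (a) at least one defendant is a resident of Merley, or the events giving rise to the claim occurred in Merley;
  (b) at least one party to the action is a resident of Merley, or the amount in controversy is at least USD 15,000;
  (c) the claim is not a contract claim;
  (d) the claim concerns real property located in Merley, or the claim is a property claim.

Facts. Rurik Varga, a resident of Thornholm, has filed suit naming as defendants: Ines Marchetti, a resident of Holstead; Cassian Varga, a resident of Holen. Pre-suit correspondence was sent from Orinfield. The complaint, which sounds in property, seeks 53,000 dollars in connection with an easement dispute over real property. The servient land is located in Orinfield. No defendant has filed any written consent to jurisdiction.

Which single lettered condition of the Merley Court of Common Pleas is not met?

The Merley Court of Common Pleas:
  (a) No defendant resides in Merley (they reside in Holstead, Holen); the operative events occurred in Orinfield, not Merley — no alternative holds. Fails.
  (b) The amount in controversy is $53,000, which meets the USD 15,000 floor — that alternative is enough. Met.
  (c) The claim is a property claim, not a contract claim. Condition met.
  (d) The claim is a property claim — that alternative is enough. Met.
Only condition (a) fails.

(a)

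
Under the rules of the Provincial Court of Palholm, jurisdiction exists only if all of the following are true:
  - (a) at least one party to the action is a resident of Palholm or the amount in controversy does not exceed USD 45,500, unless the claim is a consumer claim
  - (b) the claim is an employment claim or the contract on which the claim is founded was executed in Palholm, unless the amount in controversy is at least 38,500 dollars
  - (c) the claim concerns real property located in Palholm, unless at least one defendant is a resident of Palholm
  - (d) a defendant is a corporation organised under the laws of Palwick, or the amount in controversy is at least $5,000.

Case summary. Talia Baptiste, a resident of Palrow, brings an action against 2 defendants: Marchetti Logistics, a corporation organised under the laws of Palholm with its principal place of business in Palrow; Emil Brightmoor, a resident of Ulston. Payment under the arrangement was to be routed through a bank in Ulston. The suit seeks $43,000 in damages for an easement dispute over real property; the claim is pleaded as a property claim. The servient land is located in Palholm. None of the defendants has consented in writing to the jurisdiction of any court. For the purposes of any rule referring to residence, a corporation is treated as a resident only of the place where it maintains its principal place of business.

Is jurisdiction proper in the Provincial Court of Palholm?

The Provincial Court of Palholm:
  (a) The amount in controversy is USD 43,000, within the 45,500 dollars ceiling, which satisfies one of the alternatives. Condition met.
  (b) The claim is a property claim, not an employment claim; no contract (and hence no place of execution) is alleged — every alternative fails. The proviso rescues it, though: the amount in controversy is $43,000, which meets the USD 38,500 floor. Met.
  (c) The property lies in Palholm. Condition met.
  (d) The amount in controversy is $43,000, which meets the 5,000 dollars floor, which satisfies one of the alternatives. Satisfied.
  → Jurisdiction lies.

Yes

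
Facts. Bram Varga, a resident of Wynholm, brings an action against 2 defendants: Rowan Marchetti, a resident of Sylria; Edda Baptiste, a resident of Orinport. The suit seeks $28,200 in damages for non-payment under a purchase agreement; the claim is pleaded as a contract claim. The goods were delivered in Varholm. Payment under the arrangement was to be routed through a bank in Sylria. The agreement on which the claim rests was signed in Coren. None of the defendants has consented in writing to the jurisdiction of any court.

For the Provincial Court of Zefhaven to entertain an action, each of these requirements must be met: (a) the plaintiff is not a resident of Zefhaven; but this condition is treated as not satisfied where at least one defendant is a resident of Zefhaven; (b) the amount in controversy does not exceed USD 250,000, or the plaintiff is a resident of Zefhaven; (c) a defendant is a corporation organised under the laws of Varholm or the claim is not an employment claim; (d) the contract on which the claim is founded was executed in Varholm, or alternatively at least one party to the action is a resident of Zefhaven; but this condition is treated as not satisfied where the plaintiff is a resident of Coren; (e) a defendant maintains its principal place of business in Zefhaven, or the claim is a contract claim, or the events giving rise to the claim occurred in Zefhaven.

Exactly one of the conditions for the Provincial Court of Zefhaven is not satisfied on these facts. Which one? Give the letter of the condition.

(d)

The Provincial Court of Zefhaven:
  (a) The plaintiff resides in Wynholm, which is not Zefhaven. The carve-out does not apply: no defendant resides in Zefhaven (they reside in Sylria, Orinport). Met.
  (b) The amount in controversy is 28,200 dollars, within the 250,000 dollars ceiling — that alternative is enough. Condition met.
  (c) The claim is a contract claim, not an employment claim, so this disjunct is met. Met.
  (d) The contract was executed in Coren, not Varholm; no party resides in Zefhaven — every alternative fails. Fails.
  (e) The claim is a contract claim — that alternative is enough. Met.
Only condition (d) fails.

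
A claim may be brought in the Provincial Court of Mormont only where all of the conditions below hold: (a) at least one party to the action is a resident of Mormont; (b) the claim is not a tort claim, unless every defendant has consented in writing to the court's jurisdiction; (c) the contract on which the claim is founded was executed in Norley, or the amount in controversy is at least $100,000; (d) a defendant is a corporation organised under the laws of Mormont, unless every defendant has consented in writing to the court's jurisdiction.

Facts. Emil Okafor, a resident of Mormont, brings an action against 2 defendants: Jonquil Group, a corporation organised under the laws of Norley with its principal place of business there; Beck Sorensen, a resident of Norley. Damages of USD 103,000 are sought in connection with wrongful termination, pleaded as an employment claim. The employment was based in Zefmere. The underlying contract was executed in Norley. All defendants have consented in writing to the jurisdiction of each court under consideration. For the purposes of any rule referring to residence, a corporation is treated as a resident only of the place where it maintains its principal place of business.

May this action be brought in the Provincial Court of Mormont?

The Provincial Court of Mormont:
  (a) Emil Okafor resides in Mormont. Satisfied.
  (b) The claim is an employment claim, not a tort claim. Satisfied.
  (c) The contract was executed in Norley — that alternative is enough. Satisfied.
  (d) The corporate defendant(s) are organised in Norley, not Mormont. But every defendant has filed written consent, and the 'unless' clause therefore excuses the requirement. Satisfied.
  → The court has jurisdiction.

Yes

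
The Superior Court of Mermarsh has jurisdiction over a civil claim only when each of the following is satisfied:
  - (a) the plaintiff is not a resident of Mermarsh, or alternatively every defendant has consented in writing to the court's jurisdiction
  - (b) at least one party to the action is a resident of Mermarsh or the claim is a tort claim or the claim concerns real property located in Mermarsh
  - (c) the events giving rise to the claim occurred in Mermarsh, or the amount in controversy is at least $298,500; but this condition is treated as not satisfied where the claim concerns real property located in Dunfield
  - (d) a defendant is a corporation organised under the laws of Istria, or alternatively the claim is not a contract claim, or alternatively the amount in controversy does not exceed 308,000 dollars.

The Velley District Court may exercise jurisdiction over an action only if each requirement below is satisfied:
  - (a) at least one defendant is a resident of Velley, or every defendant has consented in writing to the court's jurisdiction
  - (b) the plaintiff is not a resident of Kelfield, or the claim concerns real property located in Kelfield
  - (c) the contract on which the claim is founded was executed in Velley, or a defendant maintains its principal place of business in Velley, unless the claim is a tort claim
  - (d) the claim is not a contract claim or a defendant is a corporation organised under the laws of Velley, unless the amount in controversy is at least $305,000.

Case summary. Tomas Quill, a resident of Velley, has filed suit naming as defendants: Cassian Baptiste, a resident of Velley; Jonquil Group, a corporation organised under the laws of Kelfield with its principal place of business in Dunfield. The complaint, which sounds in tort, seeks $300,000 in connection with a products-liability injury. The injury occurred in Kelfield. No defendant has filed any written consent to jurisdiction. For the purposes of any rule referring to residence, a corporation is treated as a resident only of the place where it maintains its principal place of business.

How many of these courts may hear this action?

The Superior Court of Mermarsh:
  (a) The plaintiff resides in Velley, which is not Mermarsh, so one alternative holds. Satisfied.
  (b) The claim is a tort claim, which satisfies one of the alternatives. Met.
  (c) The amount in controversy is USD 300,000, which meets the 298,500 dollars floor, which satisfies one of the alternatives. The carve-out does not apply: the claim does not concern real property. Met.
  (d) The claim is a tort claim, not a contract claim, so this disjunct is met. Satisfied.
  → Jurisdiction lies.
The Velley District Court:
  (a) Cassian Baptiste resides in Velley — that alternative is enough. Condition met.
  (b) The plaintiff resides in Velley, which is not Kelfield, so this disjunct is met. Satisfied.
  (c) No contract (and hence no place of execution) is alleged; the corporate defendant(s) have their principal place of business in Dunfield, not Velley — every alternative fails. The proviso rescues it, though: the claim is a tort claim. Met.
  (d) The claim is a tort claim, not a contract claim — that alternative is enough. Condition met.
  → Every requirement is satisfied — jurisdiction.
Courts with jurisdiction: the Superior Court of Mermarsh, the Velley District Court — 2 in total.

2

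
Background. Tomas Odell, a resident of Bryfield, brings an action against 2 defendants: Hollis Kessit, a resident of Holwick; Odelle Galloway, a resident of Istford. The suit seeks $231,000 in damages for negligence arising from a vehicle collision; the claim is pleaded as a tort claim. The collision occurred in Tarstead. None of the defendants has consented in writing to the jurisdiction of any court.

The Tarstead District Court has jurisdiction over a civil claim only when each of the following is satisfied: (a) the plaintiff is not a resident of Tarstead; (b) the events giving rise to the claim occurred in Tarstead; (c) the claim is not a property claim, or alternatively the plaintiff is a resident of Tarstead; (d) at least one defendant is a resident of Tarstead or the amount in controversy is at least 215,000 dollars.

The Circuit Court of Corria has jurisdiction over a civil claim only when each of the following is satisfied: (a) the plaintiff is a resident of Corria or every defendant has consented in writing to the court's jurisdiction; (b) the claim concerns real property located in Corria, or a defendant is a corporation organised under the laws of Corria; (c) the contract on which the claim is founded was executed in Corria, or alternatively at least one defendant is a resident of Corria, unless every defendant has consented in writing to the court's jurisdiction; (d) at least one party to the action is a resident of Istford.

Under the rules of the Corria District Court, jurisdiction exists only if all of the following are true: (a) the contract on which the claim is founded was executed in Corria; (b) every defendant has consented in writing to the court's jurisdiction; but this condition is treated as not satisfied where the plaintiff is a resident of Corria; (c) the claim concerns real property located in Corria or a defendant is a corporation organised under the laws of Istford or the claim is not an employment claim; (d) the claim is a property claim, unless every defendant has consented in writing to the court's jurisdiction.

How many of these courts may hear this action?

1

The Tarstead District Court:
  (a) The plaintiff resides in Bryfield, which is not Tarstead. Condition met.
  (b) The operative events occurred in Tarstead. Met.
  (c) The claim is a tort claim, not a property claim — that alternative is enough. Satisfied.
  (d) The amount in controversy is 231,000 dollars, which meets the 215,000 dollars floor, so this disjunct is met. Condition met.
  → Every requirement is satisfied — jurisdiction.
The Circuit Court of Corria:
  (a) The plaintiff resides in Bryfield, not Corria; no such written consent has been filed — none of the alternatives is met. Not satisfied.
  (b) The claim does not concern real property; no defendant is a corporation — no alternative holds. Not satisfied.
  (c) No contract (and hence no place of execution) is alleged; no defendant resides in Corria (they reside in Holwick, Istford) — no alternative holds. Nor does the 'unless' clause help: no such written consent has been filed. Condition not met.
  (d) Odelle Galloway resides in Istford. Condition met.
  → The court lacks jurisdiction.
The Corria District Court:
  (a) No contract (and hence no place of execution) is alleged. Not satisfied.
  (b) No such written consent has been filed. Not met.
  (c) The claim is a tort claim, not an employment claim — that alternative is enough. Met.
  (d) The claim is a tort claim, not a property claim. The proviso offers no rescue either, since no such written consent has been filed. Condition not met.
  → The court lacks jurisdiction.
Courts with jurisdiction: the Tarstead District Court — 1 in total.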